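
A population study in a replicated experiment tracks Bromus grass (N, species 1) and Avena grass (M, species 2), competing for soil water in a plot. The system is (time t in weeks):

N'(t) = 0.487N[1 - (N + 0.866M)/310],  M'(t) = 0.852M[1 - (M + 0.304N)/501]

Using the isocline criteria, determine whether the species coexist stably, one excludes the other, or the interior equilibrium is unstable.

Compare the nullcline intercepts: K1/α12 = 310/0.866 = 358 < K2 = 501; K2/α21 = 501/0.304 = 1650 > K1 = 310.
Since the inequalities point opposite ways, species 2 can invade but species 1 cannot.

species 2 excludes species 1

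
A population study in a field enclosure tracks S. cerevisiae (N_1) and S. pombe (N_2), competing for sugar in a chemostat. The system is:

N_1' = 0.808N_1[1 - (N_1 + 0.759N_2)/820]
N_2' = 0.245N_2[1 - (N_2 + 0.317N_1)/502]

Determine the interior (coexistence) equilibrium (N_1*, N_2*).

Setting both brackets to zero gives the nullclines N_1 + 0.759N_2 = 820 and 0.317N_1 + N_2 = 502.
Substituting N_2 = 502 - 0.317N_1 into the first: N_1(1 - 0.759·0.317) = 820 - 0.759·502.
So N_1* = 439/0.759 = 578, and then N_2* = 502 - 0.317·578 = 319.

N_1* ≈ 578, N_2* ≈ 319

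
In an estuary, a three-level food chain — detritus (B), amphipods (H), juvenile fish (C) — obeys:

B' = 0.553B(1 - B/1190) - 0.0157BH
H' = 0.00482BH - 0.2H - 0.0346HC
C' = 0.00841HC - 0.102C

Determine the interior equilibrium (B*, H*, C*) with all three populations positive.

B* ≈ 780, H* ≈ 12.1, C* ≈ 103

From dC/dt = 0: 0.00841H* = 0.102, so H* = 12.1.
From dB/dt = 0: 0.553(1 - B*/1190) = 0.0157·12.1, giving B* = 1190·(1 - 0.344) = 780.
From dH/dt = 0: 0.00482·780 - 0.2 = 0.0346C*, so C* = 3.56/0.0346 = 103.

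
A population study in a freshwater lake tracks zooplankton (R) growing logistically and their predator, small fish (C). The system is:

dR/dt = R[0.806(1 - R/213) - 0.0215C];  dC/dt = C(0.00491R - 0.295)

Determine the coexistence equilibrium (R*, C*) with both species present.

R* ≈ 60.1, C* ≈ 26.9

From dC/dt = 0 with C > 0: 0.00491R* = 0.295, so R* = 60.1.
Substitute into dR/dt = 0: 0.806(1 - 60.1/213) = 0.0215C*.
The bracket is 0.718, giving C* = 0.579/0.0215 = 26.9.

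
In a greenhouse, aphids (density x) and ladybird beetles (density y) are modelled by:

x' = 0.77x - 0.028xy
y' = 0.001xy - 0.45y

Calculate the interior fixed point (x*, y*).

Set dy/dt = 0 with y > 0: 0.001x - 0.45 = 0, so x* = 0.45/0.001 = 450.
Set dx/dt = 0 with x > 0: 0.77 - 0.028y = 0, so y* = 0.77/0.028 = 27.5.

x* ≈ 450, y* ≈ 27.5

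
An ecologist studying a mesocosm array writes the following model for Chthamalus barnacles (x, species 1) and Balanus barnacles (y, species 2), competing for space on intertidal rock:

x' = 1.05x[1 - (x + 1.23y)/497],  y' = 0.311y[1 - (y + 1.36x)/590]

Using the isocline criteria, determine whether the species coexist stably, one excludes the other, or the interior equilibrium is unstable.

unstable coexistence (outcome depends on initial conditions)

Compare the nullcline intercepts: K1/α12 = 497/1.23 = 404 < K2 = 590; K2/α21 = 590/1.36 = 434 < K1 = 497.
Since both are reversed, neither can invade when rare; the interior point is a saddle.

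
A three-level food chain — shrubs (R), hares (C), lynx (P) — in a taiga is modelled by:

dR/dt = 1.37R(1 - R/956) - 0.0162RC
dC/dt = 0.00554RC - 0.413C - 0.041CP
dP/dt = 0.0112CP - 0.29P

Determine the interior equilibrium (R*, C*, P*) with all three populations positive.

R* ≈ 663, C* ≈ 25.9, P* ≈ 79.6

From dP/dt = 0: 0.0112C* = 0.29, so C* = 25.9.
From dR/dt = 0: 1.37(1 - R*/956) = 0.0162·25.9, giving R* = 956·(1 - 0.306) = 663.
From dC/dt = 0: 0.00554·663 - 0.413 = 0.041P*, so P* = 3.26/0.041 = 79.6.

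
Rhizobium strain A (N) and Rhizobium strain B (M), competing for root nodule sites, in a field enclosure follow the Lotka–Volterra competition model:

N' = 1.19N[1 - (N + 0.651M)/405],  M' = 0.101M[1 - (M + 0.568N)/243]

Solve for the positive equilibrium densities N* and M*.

Setting both brackets to zero gives the nullclines N + 0.651M = 405 and 0.568N + M = 243.
Substituting M = 243 - 0.568N into the first: N(1 - 0.651·0.568) = 405 - 0.651·243.
So N* = 247/0.63 = 392, and then M* = 243 - 0.568·392 = 20.6.

N* ≈ 392, M* ≈ 20.6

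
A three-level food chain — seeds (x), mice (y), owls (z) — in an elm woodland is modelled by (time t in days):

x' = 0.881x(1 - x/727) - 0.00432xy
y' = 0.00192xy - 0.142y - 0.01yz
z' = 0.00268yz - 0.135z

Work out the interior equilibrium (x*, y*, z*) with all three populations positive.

From dz/dt = 0: 0.00268y* = 0.135, so y* = 50.4.
From dx/dt = 0: 0.881(1 - x*/727) = 0.00432·50.4, giving x* = 727·(1 - 0.247) = 547.
From dy/dt = 0: 0.00192·547 - 0.142 = 0.01z*, so z* = 0.909/0.01 = 90.9.

x* ≈ 547, y* ≈ 50.4, z* ≈ 90.9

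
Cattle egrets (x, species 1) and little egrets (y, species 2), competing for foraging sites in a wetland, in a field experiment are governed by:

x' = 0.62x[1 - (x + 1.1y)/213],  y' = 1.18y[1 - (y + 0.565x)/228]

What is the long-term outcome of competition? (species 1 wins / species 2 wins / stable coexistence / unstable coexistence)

Compare the nullcline intercepts: K1/α12 = 213/1.1 = 194 < K2 = 228; K2/α21 = 228/0.565 = 404 > K1 = 213.
Since the inequalities point opposite ways, species 2 can invade but species 1 cannot.

species 2 excludes species 1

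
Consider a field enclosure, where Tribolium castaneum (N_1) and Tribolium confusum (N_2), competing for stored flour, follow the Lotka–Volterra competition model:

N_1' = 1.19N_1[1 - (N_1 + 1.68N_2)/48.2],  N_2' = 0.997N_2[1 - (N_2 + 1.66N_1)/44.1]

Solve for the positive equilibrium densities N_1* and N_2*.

Setting both brackets to zero gives the nullclines N_1 + 1.68N_2 = 48.2 and 1.66N_1 + N_2 = 44.1.
Substituting N_2 = 44.1 - 1.66N_1 into the first: N_1(1 - 1.68·1.66) = 48.2 - 1.68·44.1.
So N_1* = -25.9/-1.79 = 14.5, and then N_2* = 44.1 - 1.66·14.5 = 20.1.

N_1* ≈ 14.5, N_2* ≈ 20.1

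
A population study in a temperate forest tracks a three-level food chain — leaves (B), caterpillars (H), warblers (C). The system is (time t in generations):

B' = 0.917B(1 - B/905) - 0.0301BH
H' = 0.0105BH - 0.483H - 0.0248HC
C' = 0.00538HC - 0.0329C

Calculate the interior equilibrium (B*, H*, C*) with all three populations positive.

From dC/dt = 0: 0.00538H* = 0.0329, so H* = 6.12.
From dB/dt = 0: 0.917(1 - B*/905) = 0.0301·6.12, giving B* = 905·(1 - 0.201) = 723.
From dH/dt = 0: 0.0105·723 - 0.483 = 0.0248C*, so C* = 7.11/0.0248 = 287.

B* ≈ 723, H* ≈ 6.12, C* ≈ 287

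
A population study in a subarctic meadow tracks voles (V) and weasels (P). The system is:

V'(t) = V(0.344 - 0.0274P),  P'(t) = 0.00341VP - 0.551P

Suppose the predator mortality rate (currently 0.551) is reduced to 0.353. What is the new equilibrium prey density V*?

At the interior fixed point, setting dP/dt = 0 with P > 0 fixes V* = (predator death rate)/(VP coefficient) — independent of the other coefficients.
With the change, V* = 0.353/0.00341 = 104; it falls from 162.

V* ≈ 104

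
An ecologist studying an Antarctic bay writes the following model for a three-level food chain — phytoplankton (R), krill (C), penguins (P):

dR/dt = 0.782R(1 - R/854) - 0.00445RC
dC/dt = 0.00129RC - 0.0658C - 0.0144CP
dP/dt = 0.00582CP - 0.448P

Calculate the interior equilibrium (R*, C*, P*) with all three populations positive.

R* ≈ 480, C* ≈ 77, P* ≈ 38.4

From dP/dt = 0: 0.00582C* = 0.448, so C* = 77.
From dR/dt = 0: 0.782(1 - R*/854) = 0.00445·77, giving R* = 854·(1 - 0.438) = 480.
From dC/dt = 0: 0.00129·480 - 0.0658 = 0.0144P*, so P* = 0.553/0.0144 = 38.4.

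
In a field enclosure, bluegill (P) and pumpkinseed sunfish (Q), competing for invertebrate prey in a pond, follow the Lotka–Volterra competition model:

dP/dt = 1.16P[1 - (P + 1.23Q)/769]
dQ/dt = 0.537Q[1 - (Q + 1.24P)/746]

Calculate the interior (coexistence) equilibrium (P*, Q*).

Setting both brackets to zero gives the nullclines P + 1.23Q = 769 and 1.24P + Q = 746.
Substituting Q = 746 - 1.24P into the first: P(1 - 1.23·1.24) = 769 - 1.23·746.
So P* = -149/-0.525 = 283, and then Q* = 746 - 1.24·283 = 395.

P* ≈ 283, Q* ≈ 395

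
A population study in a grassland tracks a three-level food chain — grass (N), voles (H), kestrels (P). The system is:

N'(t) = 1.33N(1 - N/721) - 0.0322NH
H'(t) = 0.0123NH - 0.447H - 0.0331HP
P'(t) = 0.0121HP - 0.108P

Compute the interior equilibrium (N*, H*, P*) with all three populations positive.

From dP/dt = 0: 0.0121H* = 0.108, so H* = 8.93.
From dN/dt = 0: 1.33(1 - N*/721) = 0.0322·8.93, giving N* = 721·(1 - 0.216) = 565.
From dH/dt = 0: 0.0123·565 - 0.447 = 0.0331P*, so P* = 6.5/0.0331 = 197.

N* ≈ 565, H* ≈ 8.93, P* ≈ 197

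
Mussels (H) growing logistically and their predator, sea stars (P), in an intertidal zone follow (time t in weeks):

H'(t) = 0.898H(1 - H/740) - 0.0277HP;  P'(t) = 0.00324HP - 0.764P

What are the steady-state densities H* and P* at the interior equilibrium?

From dP/dt = 0 with P > 0: 0.00324H* = 0.764, so H* = 236.
Substitute into dH/dt = 0: 0.898(1 - 236/740) = 0.0277P*.
The bracket is 0.681, giving P* = 0.612/0.0277 = 22.1.

H* ≈ 236, P* ≈ 22.1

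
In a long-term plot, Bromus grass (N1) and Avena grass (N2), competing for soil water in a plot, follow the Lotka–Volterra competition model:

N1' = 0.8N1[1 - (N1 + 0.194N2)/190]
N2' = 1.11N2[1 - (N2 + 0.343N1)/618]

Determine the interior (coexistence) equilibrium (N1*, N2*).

N1* ≈ 75.1, N2* ≈ 592

Setting both brackets to zero gives the nullclines N1 + 0.194N2 = 190 and 0.343N1 + N2 = 618.
Substituting N2 = 618 - 0.343N1 into the first: N1(1 - 0.194·0.343) = 190 - 0.194·618.
So N1* = 70.1/0.933 = 75.1, and then N2* = 618 - 0.343·75.1 = 592.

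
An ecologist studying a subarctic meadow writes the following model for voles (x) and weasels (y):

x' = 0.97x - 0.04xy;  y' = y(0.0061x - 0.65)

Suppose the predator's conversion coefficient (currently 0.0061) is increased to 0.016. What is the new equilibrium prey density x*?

x* ≈ 40.6

At the interior fixed point, setting dy/dt = 0 with y > 0 fixes x* = (predator death rate)/(xy coefficient) — independent of the other coefficients.
With the change, x* = 0.65/0.016 = 40.6; it falls from 107.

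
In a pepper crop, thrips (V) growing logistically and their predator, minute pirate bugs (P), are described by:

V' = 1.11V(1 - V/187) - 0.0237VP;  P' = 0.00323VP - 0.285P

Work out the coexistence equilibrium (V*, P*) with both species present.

From dP/dt = 0 with P > 0: 0.00323V* = 0.285, so V* = 88.2.
Substitute into dV/dt = 0: 1.11(1 - 88.2/187) = 0.0237P*.
The bracket is 0.528, giving P* = 0.586/0.0237 = 24.7.

V* ≈ 88.2, P* ≈ 24.7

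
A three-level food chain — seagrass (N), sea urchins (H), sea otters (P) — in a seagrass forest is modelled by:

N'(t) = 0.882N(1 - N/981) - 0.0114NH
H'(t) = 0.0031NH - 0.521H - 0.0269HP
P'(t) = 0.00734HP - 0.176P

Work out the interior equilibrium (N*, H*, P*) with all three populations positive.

N* ≈ 677, H* ≈ 24, P* ≈ 58.6

From dP/dt = 0: 0.00734H* = 0.176, so H* = 24.
From dN/dt = 0: 0.882(1 - N*/981) = 0.0114·24, giving N* = 981·(1 - 0.31) = 677.
From dH/dt = 0: 0.0031·677 - 0.521 = 0.0269P*, so P* = 1.58/0.0269 = 58.6.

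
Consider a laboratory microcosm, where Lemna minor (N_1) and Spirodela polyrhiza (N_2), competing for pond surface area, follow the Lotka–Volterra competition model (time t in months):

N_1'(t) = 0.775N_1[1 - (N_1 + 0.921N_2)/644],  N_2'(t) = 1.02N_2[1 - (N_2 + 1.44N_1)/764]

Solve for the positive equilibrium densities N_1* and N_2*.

N_1* ≈ 183, N_2* ≈ 501

Setting both brackets to zero gives the nullclines N_1 + 0.921N_2 = 644 and 1.44N_1 + N_2 = 764.
Substituting N_2 = 764 - 1.44N_1 into the first: N_1(1 - 0.921·1.44) = 644 - 0.921·764.
So N_1* = -59.6/-0.326 = 183, and then N_2* = 764 - 1.44·183 = 501.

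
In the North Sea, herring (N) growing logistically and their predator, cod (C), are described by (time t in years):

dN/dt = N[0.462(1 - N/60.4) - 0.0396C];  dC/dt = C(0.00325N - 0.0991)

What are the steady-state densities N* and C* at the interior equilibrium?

N* ≈ 30.5, C* ≈ 5.78

From dC/dt = 0 with C > 0: 0.00325N* = 0.0991, so N* = 30.5.
Substitute into dN/dt = 0: 0.462(1 - 30.5/60.4) = 0.0396C*.
The bracket is 0.495, giving C* = 0.229/0.0396 = 5.78.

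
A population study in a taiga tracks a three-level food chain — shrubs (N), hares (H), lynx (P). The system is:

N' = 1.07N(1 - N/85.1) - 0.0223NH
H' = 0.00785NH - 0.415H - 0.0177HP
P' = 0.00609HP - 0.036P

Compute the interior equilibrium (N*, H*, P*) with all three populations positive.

From dP/dt = 0: 0.00609H* = 0.036, so H* = 5.91.
From dN/dt = 0: 1.07(1 - N*/85.1) = 0.0223·5.91, giving N* = 85.1·(1 - 0.123) = 74.6.
From dH/dt = 0: 0.00785·74.6 - 0.415 = 0.0177P*, so P* = 0.171/0.0177 = 9.65.

N* ≈ 74.6, H* ≈ 5.91, P* ≈ 9.65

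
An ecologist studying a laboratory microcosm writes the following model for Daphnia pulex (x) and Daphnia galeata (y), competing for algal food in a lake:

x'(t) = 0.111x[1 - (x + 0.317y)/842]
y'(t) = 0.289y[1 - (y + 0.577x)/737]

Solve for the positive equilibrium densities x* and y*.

Setting both brackets to zero gives the nullclines x + 0.317y = 842 and 0.577x + y = 737.
Substituting y = 737 - 0.577x into the first: x(1 - 0.317·0.577) = 842 - 0.317·737.
So x* = 608/0.817 = 745, and then y* = 737 - 0.577·745 = 307.

x* ≈ 745, y* ≈ 307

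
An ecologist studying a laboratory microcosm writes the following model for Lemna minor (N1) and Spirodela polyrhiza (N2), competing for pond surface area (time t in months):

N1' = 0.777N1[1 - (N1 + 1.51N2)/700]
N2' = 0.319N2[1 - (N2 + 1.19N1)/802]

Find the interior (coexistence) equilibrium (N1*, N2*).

Setting both brackets to zero gives the nullclines N1 + 1.51N2 = 700 and 1.19N1 + N2 = 802.
Substituting N2 = 802 - 1.19N1 into the first: N1(1 - 1.51·1.19) = 700 - 1.51·802.
So N1* = -511/-0.797 = 641, and then N2* = 802 - 1.19·641 = 38.9.

N1* ≈ 641, N2* ≈ 38.9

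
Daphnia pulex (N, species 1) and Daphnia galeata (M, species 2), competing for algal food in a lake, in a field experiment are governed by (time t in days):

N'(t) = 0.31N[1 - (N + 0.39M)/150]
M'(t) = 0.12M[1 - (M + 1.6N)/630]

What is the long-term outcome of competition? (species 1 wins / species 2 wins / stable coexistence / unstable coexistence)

species 2 excludes species 1

Compare the nullcline intercepts: K1/α12 = 150/0.39 = 385 < K2 = 630; K2/α21 = 630/1.6 = 394 > K1 = 150.
Since the inequalities point opposite ways, species 2 can invade but species 1 cannot.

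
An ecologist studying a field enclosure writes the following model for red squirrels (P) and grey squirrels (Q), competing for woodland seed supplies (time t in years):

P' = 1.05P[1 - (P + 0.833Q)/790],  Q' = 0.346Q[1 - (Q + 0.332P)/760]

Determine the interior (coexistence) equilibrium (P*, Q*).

P* ≈ 217, Q* ≈ 688

Setting both brackets to zero gives the nullclines P + 0.833Q = 790 and 0.332P + Q = 760.
Substituting Q = 760 - 0.332P into the first: P(1 - 0.833·0.332) = 790 - 0.833·760.
So P* = 157/0.723 = 217, and then Q* = 760 - 0.332·217 = 688.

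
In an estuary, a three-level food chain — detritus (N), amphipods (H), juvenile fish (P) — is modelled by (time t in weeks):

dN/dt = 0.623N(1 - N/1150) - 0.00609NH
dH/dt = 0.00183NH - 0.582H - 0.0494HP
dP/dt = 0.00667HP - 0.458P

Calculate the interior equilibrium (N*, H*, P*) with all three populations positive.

From dP/dt = 0: 0.00667H* = 0.458, so H* = 68.7.
From dN/dt = 0: 0.623(1 - N*/1150) = 0.00609·68.7, giving N* = 1150·(1 - 0.671) = 378.
From dH/dt = 0: 0.00183·378 - 0.582 = 0.0494P*, so P* = 0.11/0.0494 = 2.22.

N* ≈ 378, H* ≈ 68.7, P* ≈ 2.22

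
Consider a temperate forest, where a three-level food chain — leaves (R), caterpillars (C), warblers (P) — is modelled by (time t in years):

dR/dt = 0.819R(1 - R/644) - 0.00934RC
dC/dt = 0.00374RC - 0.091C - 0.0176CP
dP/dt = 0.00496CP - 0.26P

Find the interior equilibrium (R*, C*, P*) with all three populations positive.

From dP/dt = 0: 0.00496C* = 0.26, so C* = 52.4.
From dR/dt = 0: 0.819(1 - R*/644) = 0.00934·52.4, giving R* = 644·(1 - 0.598) = 259.
From dC/dt = 0: 0.00374·259 - 0.091 = 0.0176P*, so P* = 0.878/0.0176 = 49.9.

R* ≈ 259, C* ≈ 52.4, P* ≈ 49.9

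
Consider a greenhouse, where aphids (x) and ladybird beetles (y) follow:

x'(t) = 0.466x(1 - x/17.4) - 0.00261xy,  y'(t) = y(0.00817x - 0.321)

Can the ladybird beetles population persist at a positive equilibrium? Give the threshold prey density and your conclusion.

Threshold x = 39.3; K < 39.3, so no, the predator goes extinct.

The predator equation gives dy/dt > 0 only when x > 0.321/0.00817 = 39.3.
Without the predator, x → K = 17.4. Since 17.4 < 39.3, the predator cannot invade.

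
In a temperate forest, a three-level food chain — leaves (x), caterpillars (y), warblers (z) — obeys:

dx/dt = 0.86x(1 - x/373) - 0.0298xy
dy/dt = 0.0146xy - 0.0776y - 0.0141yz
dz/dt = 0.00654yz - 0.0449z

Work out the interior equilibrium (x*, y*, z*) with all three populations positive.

From dz/dt = 0: 0.00654y* = 0.0449, so y* = 6.87.
From dx/dt = 0: 0.86(1 - x*/373) = 0.0298·6.87, giving x* = 373·(1 - 0.238) = 284.
From dy/dt = 0: 0.0146·284 - 0.0776 = 0.0141z*, so z* = 4.07/0.0141 = 289.

x* ≈ 284, y* ≈ 6.87, z* ≈ 289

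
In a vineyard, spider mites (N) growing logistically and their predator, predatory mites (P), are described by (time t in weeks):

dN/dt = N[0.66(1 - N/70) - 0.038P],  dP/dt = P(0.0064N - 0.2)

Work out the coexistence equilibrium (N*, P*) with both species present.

N* ≈ 31.2, P* ≈ 9.61

From dP/dt = 0 with P > 0: 0.0064N* = 0.2, so N* = 31.2.
Substitute into dN/dt = 0: 0.66(1 - 31.2/70) = 0.038P*.
The bracket is 0.554, giving P* = 0.365/0.038 = 9.61.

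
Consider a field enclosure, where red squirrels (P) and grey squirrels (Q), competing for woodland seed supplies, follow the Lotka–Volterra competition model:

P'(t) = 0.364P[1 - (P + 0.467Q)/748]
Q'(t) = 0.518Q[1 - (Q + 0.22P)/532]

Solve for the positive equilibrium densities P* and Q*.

Setting both brackets to zero gives the nullclines P + 0.467Q = 748 and 0.22P + Q = 532.
Substituting Q = 532 - 0.22P into the first: P(1 - 0.467·0.22) = 748 - 0.467·532.
So P* = 500/0.897 = 557, and then Q* = 532 - 0.22·557 = 410.

P* ≈ 557, Q* ≈ 410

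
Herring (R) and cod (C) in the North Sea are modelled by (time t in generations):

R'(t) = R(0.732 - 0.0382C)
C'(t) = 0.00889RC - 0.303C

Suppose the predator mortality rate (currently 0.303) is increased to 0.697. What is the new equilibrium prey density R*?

At the interior fixed point, setting dC/dt = 0 with C > 0 fixes R* = (predator death rate)/(RC coefficient) — independent of the other coefficients.
With the change, R* = 0.697/0.00889 = 78.4; it rises from 34.1.

R* ≈ 78.4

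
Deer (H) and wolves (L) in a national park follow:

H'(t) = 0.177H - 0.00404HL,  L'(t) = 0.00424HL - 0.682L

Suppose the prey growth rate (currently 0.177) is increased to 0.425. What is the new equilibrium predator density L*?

L* ≈ 105

At the interior fixed point, setting dH/dt = 0 with H > 0 fixes L* = (prey growth rate)/(HL coefficient) — independent of the other coefficients.
With the change, L* = 0.425/0.00404 = 105; it rises from 43.8.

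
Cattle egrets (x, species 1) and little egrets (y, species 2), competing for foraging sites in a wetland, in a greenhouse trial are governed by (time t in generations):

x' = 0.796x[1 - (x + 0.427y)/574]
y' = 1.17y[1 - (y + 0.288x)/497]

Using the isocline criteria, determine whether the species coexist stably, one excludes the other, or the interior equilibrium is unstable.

Compare the nullcline intercepts: K1/α12 = 574/0.427 = 1340 > K2 = 497; K2/α21 = 497/0.288 = 1730 > K1 = 574.
Since both inequalities hold, each species can invade when rare, so the interior equilibrium is stable.

stable coexistence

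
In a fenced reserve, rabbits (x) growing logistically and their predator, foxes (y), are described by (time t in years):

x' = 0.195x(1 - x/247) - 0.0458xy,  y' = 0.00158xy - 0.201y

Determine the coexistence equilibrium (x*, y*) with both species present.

x* ≈ 127, y* ≈ 2.06

From dy/dt = 0 with y > 0: 0.00158x* = 0.201, so x* = 127.
Substitute into dx/dt = 0: 0.195(1 - 127/247) = 0.0458y*.
The bracket is 0.485, giving y* = 0.0946/0.0458 = 2.06.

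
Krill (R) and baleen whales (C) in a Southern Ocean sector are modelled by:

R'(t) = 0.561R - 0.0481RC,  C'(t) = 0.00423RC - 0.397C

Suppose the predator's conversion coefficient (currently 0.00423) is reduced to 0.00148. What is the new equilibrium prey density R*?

At the interior fixed point, setting dC/dt = 0 with C > 0 fixes R* = (predator death rate)/(RC coefficient) — independent of the other coefficients.
With the change, R* = 0.397/0.00148 = 268; it rises from 93.9.

R* ≈ 268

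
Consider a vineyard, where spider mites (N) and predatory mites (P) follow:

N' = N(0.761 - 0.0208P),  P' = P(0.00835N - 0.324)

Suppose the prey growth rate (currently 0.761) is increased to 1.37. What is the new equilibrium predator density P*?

P* ≈ 65.9

At the interior fixed point, setting dN/dt = 0 with N > 0 fixes P* = (prey growth rate)/(NP coefficient) — independent of the other coefficients.
With the change, P* = 1.37/0.0208 = 65.9; it rises from 36.6.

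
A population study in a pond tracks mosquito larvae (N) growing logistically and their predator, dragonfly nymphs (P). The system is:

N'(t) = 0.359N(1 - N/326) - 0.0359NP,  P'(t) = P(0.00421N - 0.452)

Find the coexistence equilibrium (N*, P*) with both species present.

From dP/dt = 0 with P > 0: 0.00421N* = 0.452, so N* = 107.
Substitute into dN/dt = 0: 0.359(1 - 107/326) = 0.0359P*.
The bracket is 0.671, giving P* = 0.241/0.0359 = 6.71.

N* ≈ 107, P* ≈ 6.71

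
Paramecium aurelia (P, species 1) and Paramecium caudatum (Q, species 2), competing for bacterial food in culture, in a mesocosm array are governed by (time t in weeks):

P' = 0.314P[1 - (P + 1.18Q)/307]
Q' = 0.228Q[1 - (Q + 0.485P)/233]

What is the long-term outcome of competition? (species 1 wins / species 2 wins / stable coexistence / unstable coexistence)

stable coexistence

Compare the nullcline intercepts: K1/α12 = 307/1.18 = 260 > K2 = 233; K2/α21 = 233/0.485 = 480 > K1 = 307.
Since both inequalities hold, each species can invade when rare, so the interior equilibrium is stable.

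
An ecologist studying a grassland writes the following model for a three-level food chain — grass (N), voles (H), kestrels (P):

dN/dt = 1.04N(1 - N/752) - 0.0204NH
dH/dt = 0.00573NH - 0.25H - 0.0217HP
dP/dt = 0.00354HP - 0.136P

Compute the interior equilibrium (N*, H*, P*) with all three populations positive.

N* ≈ 185, H* ≈ 38.4, P* ≈ 37.4

From dP/dt = 0: 0.00354H* = 0.136, so H* = 38.4.
From dN/dt = 0: 1.04(1 - N*/752) = 0.0204·38.4, giving N* = 752·(1 - 0.754) = 185.
From dH/dt = 0: 0.00573·185 - 0.25 = 0.0217P*, so P* = 0.812/0.0217 = 37.4.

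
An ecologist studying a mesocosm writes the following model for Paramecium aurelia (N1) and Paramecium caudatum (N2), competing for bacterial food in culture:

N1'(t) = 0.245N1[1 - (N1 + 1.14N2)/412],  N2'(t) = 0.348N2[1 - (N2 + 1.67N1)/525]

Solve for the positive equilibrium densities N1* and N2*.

N1* ≈ 206, N2* ≈ 180

Setting both brackets to zero gives the nullclines N1 + 1.14N2 = 412 and 1.67N1 + N2 = 525.
Substituting N2 = 525 - 1.67N1 into the first: N1(1 - 1.14·1.67) = 412 - 1.14·525.
So N1* = -186/-0.904 = 206, and then N2* = 525 - 1.67·206 = 180.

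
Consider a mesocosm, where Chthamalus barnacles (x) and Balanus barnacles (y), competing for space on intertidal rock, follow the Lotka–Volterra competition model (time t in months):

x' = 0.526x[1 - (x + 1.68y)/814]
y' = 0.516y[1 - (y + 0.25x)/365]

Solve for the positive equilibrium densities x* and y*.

x* ≈ 346, y* ≈ 278

Setting both brackets to zero gives the nullclines x + 1.68y = 814 and 0.25x + y = 365.
Substituting y = 365 - 0.25x into the first: x(1 - 1.68·0.25) = 814 - 1.68·365.
So x* = 201/0.58 = 346, and then y* = 365 - 0.25·346 = 278.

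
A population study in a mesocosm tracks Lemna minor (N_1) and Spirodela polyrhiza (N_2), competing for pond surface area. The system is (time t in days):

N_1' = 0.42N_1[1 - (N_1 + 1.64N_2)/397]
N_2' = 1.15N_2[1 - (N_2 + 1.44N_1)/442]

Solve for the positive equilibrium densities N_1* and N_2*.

Setting both brackets to zero gives the nullclines N_1 + 1.64N_2 = 397 and 1.44N_1 + N_2 = 442.
Substituting N_2 = 442 - 1.44N_1 into the first: N_1(1 - 1.64·1.44) = 397 - 1.64·442.
So N_1* = -328/-1.36 = 241, and then N_2* = 442 - 1.44·241 = 95.2.

N_1* ≈ 241, N_2* ≈ 95.2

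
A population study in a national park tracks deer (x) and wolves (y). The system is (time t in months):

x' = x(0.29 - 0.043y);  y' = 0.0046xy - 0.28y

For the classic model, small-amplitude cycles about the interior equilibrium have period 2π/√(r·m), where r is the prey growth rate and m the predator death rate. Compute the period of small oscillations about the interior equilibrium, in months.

Here r = 0.29 and m = 0.28, so r·m = 0.0812.
ω = √0.0812 = 0.285 per month, hence T = 2π/ω ≈ 22 months.

T ≈ 22 months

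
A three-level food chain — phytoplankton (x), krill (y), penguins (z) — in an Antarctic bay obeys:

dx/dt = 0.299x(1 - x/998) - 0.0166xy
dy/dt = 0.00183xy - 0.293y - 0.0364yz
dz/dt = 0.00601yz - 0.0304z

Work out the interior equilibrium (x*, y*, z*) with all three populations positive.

From dz/dt = 0: 0.00601y* = 0.0304, so y* = 5.06.
From dx/dt = 0: 0.299(1 - x*/998) = 0.0166·5.06, giving x* = 998·(1 - 0.281) = 718.
From dy/dt = 0: 0.00183·718 - 0.293 = 0.0364z*, so z* = 1.02/0.0364 = 28.

x* ≈ 718, y* ≈ 5.06, z* ≈ 28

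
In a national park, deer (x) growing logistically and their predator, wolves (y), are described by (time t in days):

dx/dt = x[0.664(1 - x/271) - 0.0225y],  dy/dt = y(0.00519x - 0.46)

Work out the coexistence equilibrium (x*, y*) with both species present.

From dy/dt = 0 with y > 0: 0.00519x* = 0.46, so x* = 88.6.
Substitute into dx/dt = 0: 0.664(1 - 88.6/271) = 0.0225y*.
The bracket is 0.673, giving y* = 0.447/0.0225 = 19.9.

x* ≈ 88.6, y* ≈ 19.9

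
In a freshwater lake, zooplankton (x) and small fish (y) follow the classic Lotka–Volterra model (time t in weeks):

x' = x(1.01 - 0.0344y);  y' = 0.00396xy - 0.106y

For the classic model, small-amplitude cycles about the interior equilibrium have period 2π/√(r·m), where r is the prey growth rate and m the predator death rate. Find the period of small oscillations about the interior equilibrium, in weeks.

Here r = 1.01 and m = 0.106, so r·m = 0.107.
ω = √0.107 = 0.327 per week, hence T = 2π/ω ≈ 19.2 weeks.

T ≈ 19.2 weeks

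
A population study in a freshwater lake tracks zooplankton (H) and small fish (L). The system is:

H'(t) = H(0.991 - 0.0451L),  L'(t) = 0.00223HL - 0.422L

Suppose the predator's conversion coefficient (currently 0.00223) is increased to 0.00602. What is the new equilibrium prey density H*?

At the interior fixed point, setting dL/dt = 0 with L > 0 fixes H* = (predator death rate)/(HL coefficient) — independent of the other coefficients.
With the change, H* = 0.422/0.00602 = 70.1; it falls from 189.

H* ≈ 70.1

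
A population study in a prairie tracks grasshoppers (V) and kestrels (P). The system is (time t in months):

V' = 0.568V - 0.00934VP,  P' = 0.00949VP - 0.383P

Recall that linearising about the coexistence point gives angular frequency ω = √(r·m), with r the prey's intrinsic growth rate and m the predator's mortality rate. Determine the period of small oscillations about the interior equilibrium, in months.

T ≈ 13.5 months

Here r = 0.568 and m = 0.383, so r·m = 0.218.
ω = √0.218 = 0.466 per month, hence T = 2π/ω ≈ 13.5 months.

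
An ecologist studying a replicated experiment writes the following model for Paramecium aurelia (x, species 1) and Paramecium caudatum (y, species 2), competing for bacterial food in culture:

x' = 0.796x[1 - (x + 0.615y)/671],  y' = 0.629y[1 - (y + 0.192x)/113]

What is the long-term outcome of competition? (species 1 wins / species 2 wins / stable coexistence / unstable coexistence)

Compare the nullcline intercepts: K1/α12 = 671/0.615 = 1090 > K2 = 113; K2/α21 = 113/0.192 = 589 < K1 = 671.
Since the inequalities point opposite ways, species 1 can invade but species 2 cannot.

species 1 excludes species 2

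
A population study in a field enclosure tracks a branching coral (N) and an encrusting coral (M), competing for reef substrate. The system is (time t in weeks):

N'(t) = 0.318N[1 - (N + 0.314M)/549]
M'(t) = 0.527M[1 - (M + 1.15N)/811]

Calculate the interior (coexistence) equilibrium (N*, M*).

Setting both brackets to zero gives the nullclines N + 0.314M = 549 and 1.15N + M = 811.
Substituting M = 811 - 1.15N into the first: N(1 - 0.314·1.15) = 549 - 0.314·811.
So N* = 294/0.639 = 461, and then M* = 811 - 1.15·461 = 281.

N* ≈ 461, M* ≈ 281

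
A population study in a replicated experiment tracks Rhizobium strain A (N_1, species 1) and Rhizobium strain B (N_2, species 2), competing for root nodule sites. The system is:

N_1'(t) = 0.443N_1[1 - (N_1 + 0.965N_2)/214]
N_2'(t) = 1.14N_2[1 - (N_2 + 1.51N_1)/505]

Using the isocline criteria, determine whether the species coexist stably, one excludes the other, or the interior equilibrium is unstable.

species 2 excludes species 1

Compare the nullcline intercepts: K1/α12 = 214/0.965 = 222 < K2 = 505; K2/α21 = 505/1.51 = 334 > K1 = 214.
Since the inequalities point opposite ways, species 2 can invade but species 1 cannot.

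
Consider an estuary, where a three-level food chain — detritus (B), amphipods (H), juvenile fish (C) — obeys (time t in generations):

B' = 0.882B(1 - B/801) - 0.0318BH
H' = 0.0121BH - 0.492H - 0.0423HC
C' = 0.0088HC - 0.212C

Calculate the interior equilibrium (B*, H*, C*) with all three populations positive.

B* ≈ 105, H* ≈ 24.1, C* ≈ 18.5

From dC/dt = 0: 0.0088H* = 0.212, so H* = 24.1.
From dB/dt = 0: 0.882(1 - B*/801) = 0.0318·24.1, giving B* = 801·(1 - 0.869) = 105.
From dH/dt = 0: 0.0121·105 - 0.492 = 0.0423C*, so C* = 0.782/0.0423 = 18.5.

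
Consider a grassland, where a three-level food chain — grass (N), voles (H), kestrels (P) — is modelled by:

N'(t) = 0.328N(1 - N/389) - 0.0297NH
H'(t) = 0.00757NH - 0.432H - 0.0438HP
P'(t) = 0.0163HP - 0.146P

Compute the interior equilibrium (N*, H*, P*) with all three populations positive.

From dP/dt = 0: 0.0163H* = 0.146, so H* = 8.96.
From dN/dt = 0: 0.328(1 - N*/389) = 0.0297·8.96, giving N* = 389·(1 - 0.811) = 73.5.
From dH/dt = 0: 0.00757·73.5 - 0.432 = 0.0438P*, so P* = 0.124/0.0438 = 2.84.

N* ≈ 73.5, H* ≈ 8.96, P* ≈ 2.84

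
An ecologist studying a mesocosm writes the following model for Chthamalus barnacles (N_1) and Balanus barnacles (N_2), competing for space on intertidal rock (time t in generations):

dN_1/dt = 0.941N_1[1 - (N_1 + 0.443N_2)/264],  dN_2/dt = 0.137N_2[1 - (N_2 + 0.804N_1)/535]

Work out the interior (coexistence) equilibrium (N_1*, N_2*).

N_1* ≈ 41.9, N_2* ≈ 501

Setting both brackets to zero gives the nullclines N_1 + 0.443N_2 = 264 and 0.804N_1 + N_2 = 535.
Substituting N_2 = 535 - 0.804N_1 into the first: N_1(1 - 0.443·0.804) = 264 - 0.443·535.
So N_1* = 27/0.644 = 41.9, and then N_2* = 535 - 0.804·41.9 = 501.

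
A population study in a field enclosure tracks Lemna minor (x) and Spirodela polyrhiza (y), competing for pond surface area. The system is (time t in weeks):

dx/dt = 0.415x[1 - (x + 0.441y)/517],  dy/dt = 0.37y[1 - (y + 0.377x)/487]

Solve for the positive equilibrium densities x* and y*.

x* ≈ 363, y* ≈ 350

Setting both brackets to zero gives the nullclines x + 0.441y = 517 and 0.377x + y = 487.
Substituting y = 487 - 0.377x into the first: x(1 - 0.441·0.377) = 517 - 0.441·487.
So x* = 302/0.834 = 363, and then y* = 487 - 0.377·363 = 350.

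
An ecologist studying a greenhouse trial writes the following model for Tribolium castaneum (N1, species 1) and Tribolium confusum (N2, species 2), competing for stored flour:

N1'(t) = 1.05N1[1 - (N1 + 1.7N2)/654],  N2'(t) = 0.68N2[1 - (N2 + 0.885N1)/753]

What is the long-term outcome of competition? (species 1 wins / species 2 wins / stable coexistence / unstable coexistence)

Compare the nullcline intercepts: K1/α12 = 654/1.7 = 385 < K2 = 753; K2/α21 = 753/0.885 = 851 > K1 = 654.
Since the inequalities point opposite ways, species 2 can invade but species 1 cannot.

species 2 excludes species 1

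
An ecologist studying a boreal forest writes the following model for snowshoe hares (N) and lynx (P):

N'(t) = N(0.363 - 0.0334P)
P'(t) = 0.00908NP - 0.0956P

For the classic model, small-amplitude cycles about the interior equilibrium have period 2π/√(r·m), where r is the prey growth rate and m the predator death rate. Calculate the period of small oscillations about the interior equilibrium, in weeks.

Here r = 0.363 and m = 0.0956, so r·m = 0.0347.
ω = √0.0347 = 0.186 per week, hence T = 2π/ω ≈ 33.7 weeks.

T ≈ 33.7 weeks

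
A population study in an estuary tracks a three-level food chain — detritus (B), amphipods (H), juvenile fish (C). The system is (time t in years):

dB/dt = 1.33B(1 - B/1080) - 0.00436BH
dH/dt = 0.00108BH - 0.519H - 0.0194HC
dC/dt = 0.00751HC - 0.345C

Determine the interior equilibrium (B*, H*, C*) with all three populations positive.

B* ≈ 917, H* ≈ 45.9, C* ≈ 24.3

From dC/dt = 0: 0.00751H* = 0.345, so H* = 45.9.
From dB/dt = 0: 1.33(1 - B*/1080) = 0.00436·45.9, giving B* = 1080·(1 - 0.151) = 917.
From dH/dt = 0: 0.00108·917 - 0.519 = 0.0194C*, so C* = 0.472/0.0194 = 24.3.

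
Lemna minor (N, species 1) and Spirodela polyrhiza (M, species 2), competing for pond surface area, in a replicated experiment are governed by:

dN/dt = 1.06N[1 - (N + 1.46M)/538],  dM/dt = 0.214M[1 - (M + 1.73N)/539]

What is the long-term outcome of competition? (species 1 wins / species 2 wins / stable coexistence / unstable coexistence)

Compare the nullcline intercepts: K1/α12 = 538/1.46 = 368 < K2 = 539; K2/α21 = 539/1.73 = 312 < K1 = 538.
Since both are reversed, neither can invade when rare; the interior point is a saddle.

unstable coexistence (outcome depends on initial conditions)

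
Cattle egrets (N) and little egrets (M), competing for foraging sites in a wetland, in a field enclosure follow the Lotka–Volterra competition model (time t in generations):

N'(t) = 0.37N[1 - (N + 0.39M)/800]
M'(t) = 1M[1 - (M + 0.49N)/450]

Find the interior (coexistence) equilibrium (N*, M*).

Setting both brackets to zero gives the nullclines N + 0.39M = 800 and 0.49N + M = 450.
Substituting M = 450 - 0.49N into the first: N(1 - 0.39·0.49) = 800 - 0.39·450.
So N* = 624/0.809 = 772, and then M* = 450 - 0.49·772 = 71.7.

N* ≈ 772, M* ≈ 71.7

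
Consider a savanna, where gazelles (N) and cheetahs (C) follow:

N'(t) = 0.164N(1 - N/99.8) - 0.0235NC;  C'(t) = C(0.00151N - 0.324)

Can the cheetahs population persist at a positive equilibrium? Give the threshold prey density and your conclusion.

The predator equation gives dC/dt > 0 only when N > 0.324/0.00151 = 215.
Without the predator, N → K = 99.8. Since 99.8 < 215, the predator cannot invade.

Threshold N = 215; K < 215, so no, the predator goes extinct.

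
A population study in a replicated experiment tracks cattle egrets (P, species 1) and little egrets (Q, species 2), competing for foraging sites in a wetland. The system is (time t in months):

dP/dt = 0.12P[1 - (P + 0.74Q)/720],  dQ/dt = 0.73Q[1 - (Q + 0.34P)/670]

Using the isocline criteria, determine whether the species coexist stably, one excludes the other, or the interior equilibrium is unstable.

stable coexistence

Compare the nullcline intercepts: K1/α12 = 720/0.74 = 973 > K2 = 670; K2/α21 = 670/0.34 = 1970 > K1 = 720.
Since both inequalities hold, each species can invade when rare, so the interior equilibrium is stable.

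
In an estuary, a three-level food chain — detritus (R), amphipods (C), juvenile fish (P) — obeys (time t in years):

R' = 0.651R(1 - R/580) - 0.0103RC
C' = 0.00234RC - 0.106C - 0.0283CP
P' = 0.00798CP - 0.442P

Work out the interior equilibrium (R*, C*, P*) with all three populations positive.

From dP/dt = 0: 0.00798C* = 0.442, so C* = 55.4.
From dR/dt = 0: 0.651(1 - R*/580) = 0.0103·55.4, giving R* = 580·(1 - 0.876) = 71.7.
From dC/dt = 0: 0.00234·71.7 - 0.106 = 0.0283P*, so P* = 0.0618/0.0283 = 2.18.

R* ≈ 71.7, C* ≈ 55.4, P* ≈ 2.18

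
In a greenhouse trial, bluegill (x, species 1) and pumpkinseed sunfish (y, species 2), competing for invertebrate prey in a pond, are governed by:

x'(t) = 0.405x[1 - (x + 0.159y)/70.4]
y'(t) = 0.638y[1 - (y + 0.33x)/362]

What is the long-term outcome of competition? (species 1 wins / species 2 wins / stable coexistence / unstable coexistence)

Compare the nullcline intercepts: K1/α12 = 70.4/0.159 = 443 > K2 = 362; K2/α21 = 362/0.33 = 1100 > K1 = 70.4.
Since both inequalities hold, each species can invade when rare, so the interior equilibrium is stable.

stable coexistence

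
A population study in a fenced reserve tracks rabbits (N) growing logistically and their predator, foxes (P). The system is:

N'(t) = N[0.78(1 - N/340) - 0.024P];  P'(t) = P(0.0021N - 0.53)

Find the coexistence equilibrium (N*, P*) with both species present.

N* ≈ 252, P* ≈ 8.38

From dP/dt = 0 with P > 0: 0.0021N* = 0.53, so N* = 252.
Substitute into dN/dt = 0: 0.78(1 - 252/340) = 0.024P*.
The bracket is 0.258, giving P* = 0.201/0.024 = 8.38.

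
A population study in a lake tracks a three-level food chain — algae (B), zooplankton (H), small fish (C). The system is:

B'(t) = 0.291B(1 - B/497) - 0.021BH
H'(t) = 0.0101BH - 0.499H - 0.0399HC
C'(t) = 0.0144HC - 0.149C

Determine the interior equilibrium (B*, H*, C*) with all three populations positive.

From dC/dt = 0: 0.0144H* = 0.149, so H* = 10.3.
From dB/dt = 0: 0.291(1 - B*/497) = 0.021·10.3, giving B* = 497·(1 - 0.747) = 126.
From dH/dt = 0: 0.0101·126 - 0.499 = 0.0399C*, so C* = 0.772/0.0399 = 19.4.

B* ≈ 126, H* ≈ 10.3, C* ≈ 19.4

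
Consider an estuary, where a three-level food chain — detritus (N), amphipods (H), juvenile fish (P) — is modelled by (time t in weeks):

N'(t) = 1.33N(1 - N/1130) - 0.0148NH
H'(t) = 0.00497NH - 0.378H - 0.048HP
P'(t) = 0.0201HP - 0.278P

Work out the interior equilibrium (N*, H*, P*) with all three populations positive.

N* ≈ 956, H* ≈ 13.8, P* ≈ 91.1

From dP/dt = 0: 0.0201H* = 0.278, so H* = 13.8.
From dN/dt = 0: 1.33(1 - N*/1130) = 0.0148·13.8, giving N* = 1130·(1 - 0.154) = 956.
From dH/dt = 0: 0.00497·956 - 0.378 = 0.048P*, so P* = 4.37/0.048 = 91.1.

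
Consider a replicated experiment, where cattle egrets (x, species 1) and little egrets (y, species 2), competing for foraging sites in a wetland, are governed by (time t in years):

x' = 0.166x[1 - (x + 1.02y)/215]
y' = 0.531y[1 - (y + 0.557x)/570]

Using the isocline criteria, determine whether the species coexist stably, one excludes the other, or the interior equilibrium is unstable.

species 2 excludes species 1

Compare the nullcline intercepts: K1/α12 = 215/1.02 = 211 < K2 = 570; K2/α21 = 570/0.557 = 1020 > K1 = 215.
Since the inequalities point opposite ways, species 2 can invade but species 1 cannot.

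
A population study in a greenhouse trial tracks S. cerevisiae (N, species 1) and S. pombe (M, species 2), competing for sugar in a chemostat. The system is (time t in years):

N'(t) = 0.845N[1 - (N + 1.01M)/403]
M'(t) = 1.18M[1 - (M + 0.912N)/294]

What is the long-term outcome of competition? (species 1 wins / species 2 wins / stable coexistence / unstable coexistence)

species 1 excludes species 2

Compare the nullcline intercepts: K1/α12 = 403/1.01 = 399 > K2 = 294; K2/α21 = 294/0.912 = 322 < K1 = 403.
Since the inequalities point opposite ways, species 1 can invade but species 2 cannot.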